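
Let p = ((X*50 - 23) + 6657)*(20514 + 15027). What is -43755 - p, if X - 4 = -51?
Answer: -152301399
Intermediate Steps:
X = -47 (X = 4 - 51 = -47)
p = 152257644 (p = ((-47*50 - 23) + 6657)*(20514 + 15027) = ((-2350 - 23) + 6657)*35541 = (-2373 + 6657)*35541 = 4284*35541 = 152257644)
-43755 - p = -43755 - 1*152257644 = -43755 - 152257644 = -152301399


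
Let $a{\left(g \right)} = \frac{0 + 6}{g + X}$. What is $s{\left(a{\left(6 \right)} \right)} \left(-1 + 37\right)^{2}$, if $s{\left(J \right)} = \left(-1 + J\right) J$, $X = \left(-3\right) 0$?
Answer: $0$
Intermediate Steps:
$X = 0$
$a{\left(g \right)} = \frac{6}{g}$ ($a{\left(g \right)} = \frac{0 + 6}{g + 0} = \frac{6}{g}$)
$s{\left(J \right)} = J \left(-1 + J\right)$
$s{\left(a{\left(6 \right)} \right)} \left(-1 + 37\right)^{2} = \frac{6}{6} \left(-1 + \frac{6}{6}\right) \left(-1 + 37\right)^{2} = 6 \cdot \frac{1}{6} \left(-1 + 6 \cdot \frac{1}{6}\right) 36^{2} = 1 \left(-1 + 1\right) 1296 = 1 \cdot 0 \cdot 1296 = 0 \cdot 1296 = 0$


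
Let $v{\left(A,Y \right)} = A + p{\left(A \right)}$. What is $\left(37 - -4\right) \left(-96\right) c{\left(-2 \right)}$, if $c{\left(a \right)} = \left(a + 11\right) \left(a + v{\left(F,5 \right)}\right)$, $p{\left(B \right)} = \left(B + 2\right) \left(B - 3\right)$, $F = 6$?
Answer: $-991872$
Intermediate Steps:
$p{\left(B \right)} = \left(-3 + B\right) \left(2 + B\right)$ ($p{\left(B \right)} = \left(2 + B\right) \left(-3 + B\right) = \left(-3 + B\right) \left(2 + B\right)$)
$v{\left(A,Y \right)} = -6 + A^{2}$ ($v{\left(A,Y \right)} = A - \left(6 + A - A^{2}\right) = -6 + A^{2}$)
$c{\left(a \right)} = \left(11 + a\right) \left(30 + a\right)$ ($c{\left(a \right)} = \left(a + 11\right) \left(a - \left(6 - 6^{2}\right)\right) = \left(11 + a\right) \left(a + \left(-6 + 36\right)\right) = \left(11 + a\right) \left(a + 30\right) = \left(11 + a\right) \left(30 + a\right)$)
$\left(37 - -4\right) \left(-96\right) c{\left(-2 \right)} = \left(37 - -4\right) \left(-96\right) \left(330 + \left(-2\right)^{2} + 41 \left(-2\right)\right) = \left(37 + 4\right) \left(-96\right) \left(330 + 4 - 82\right) = 41 \left(-96\right) 252 = \left(-3936\right) 252 = -991872$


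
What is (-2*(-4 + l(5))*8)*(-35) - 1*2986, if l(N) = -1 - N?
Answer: -8586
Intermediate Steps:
(-2*(-4 + l(5))*8)*(-35) - 1*2986 = (-2*(-4 + (-1 - 1*5))*8)*(-35) - 1*2986 = (-2*(-4 + (-1 - 5))*8)*(-35) - 2986 = (-2*(-4 - 6)*8)*(-35) - 2986 = (-2*(-10)*8)*(-35) - 2986 = (20*8)*(-35) - 2986 = 160*(-35) - 2986 = -5600 - 2986 = -8586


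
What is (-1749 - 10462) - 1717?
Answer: -13928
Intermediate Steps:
(-1749 - 10462) - 1717 = -12211 - 1717 = -13928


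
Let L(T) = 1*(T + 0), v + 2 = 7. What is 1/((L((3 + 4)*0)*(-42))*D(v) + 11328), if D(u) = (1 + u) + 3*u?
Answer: 1/11328 ≈ 8.8277e-5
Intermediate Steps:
v = 5 (v = -2 + 7 = 5)
L(T) = T (L(T) = 1*T = T)
D(u) = 1 + 4*u
1/((L((3 + 4)*0)*(-42))*D(v) + 11328) = 1/((((3 + 4)*0)*(-42))*(1 + 4*5) + 11328) = 1/(((7*0)*(-42))*(1 + 20) + 11328) = 1/((0*(-42))*21 + 11328) = 1/(0*21 + 11328) = 1/(0 + 11328) = 1/11328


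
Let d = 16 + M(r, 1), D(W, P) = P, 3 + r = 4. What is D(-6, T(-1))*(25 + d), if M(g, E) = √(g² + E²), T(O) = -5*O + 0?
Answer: 205 + 5*√2 ≈ 212.07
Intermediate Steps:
r = 1 (r = -3 + 4 = 1)
T(O) = -5*O
M(g, E) = √(E² + g²)
d = 16 + √2 (d = 16 + √(1² + 1²) = 16 + √(1 + 1) = 16 + √2 ≈ 17.414)
D(-6, T(-1))*(25 + d) = (-5*(-1))*(25 + (16 + √2)) = 5*(41 + √2) = 205 + 5*√2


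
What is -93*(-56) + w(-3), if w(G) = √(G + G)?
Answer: 5208 + I*√6 ≈ 5208.0 + 2.4495*I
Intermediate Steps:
w(G) = √2*√G (w(G) = √(2*G) = √2*√G)
-93*(-56) + w(-3) = -93*(-56) + √2*√(-3) = 5208 + √2*(I*√3) = 5208 + I*√6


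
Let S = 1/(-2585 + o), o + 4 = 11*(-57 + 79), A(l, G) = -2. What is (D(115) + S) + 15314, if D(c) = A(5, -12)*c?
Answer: 35402147/2347 ≈ 15084.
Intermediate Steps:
D(c) = -2*c
o = 238 (o = -4 + 11*(-57 + 79) = -4 + 11*22 = -4 + 242 = 238)
S = -1/2347 (S = 1/(-2585 + 238) = 1/(-2347) = -1/2347 ≈ -0.00042608)
(D(115) + S) + 15314 = (-2*115 - 1/2347) + 15314 = (-230 - 1/2347) + 15314 = -539811/2347 + 15314 = 35402147/2347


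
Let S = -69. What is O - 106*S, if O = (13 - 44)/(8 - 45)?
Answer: 270649/37 ≈ 7314.8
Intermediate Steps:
O = 31/37 (O = -31/(-37) = -31*(-1/37) = 31/37 ≈ 0.83784)
O - 106*S = 31/37 - 106*(-69) = 31/37 + 7314 = 270649/37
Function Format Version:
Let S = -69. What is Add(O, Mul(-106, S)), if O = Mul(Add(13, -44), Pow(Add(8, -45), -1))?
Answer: Rational(270649, 37) ≈ 7314.8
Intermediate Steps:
O = Rational(31, 37) (O = Mul(-31, Pow(-37, -1)) = Mul(-31, Rational(-1, 37)) = Rational(31, 37) ≈ 0.83784)
Add(O, Mul(-106, S)) = Add(Rational(31, 37), Mul(-106, -69)) = Add(Rational(31, 37), 7314) = Rational(270649, 37)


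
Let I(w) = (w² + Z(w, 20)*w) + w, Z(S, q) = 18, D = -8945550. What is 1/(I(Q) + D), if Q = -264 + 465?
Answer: -1/8901330 ≈ -1.1234e-7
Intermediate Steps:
Q = 201
I(w) = w² + 19*w (I(w) = (w² + 18*w) + w = w² + 19*w)
1/(I(Q) + D) = 1/(201*(19 + 201) - 8945550) = 1/(201*220 - 8945550) = 1/(44220 - 8945550) = 1/(-8901330) = -1/8901330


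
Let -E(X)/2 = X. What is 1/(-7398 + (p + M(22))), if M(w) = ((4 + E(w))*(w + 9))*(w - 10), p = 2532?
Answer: -1/19746 ≈ -5.0643e-5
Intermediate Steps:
E(X) = -2*X
M(w) = (-10 + w)*(4 - 2*w)*(9 + w) (M(w) = ((4 - 2*w)*(w + 9))*(w - 10) = ((4 - 2*w)*(9 + w))*(-10 + w) = (-10 + w)*(4 - 2*w)*(9 + w))
1/(-7398 + (p + M(22))) = 1/(-7398 + (2532 + (-360 - 2*22³ + 6*22² + 176*22))) = 1/(-7398 + (2532 + (-360 - 2*10648 + 6*484 + 3872))) = 1/(-7398 + (2532 + (-360 - 21296 + 2904 + 3872))) = 1/(-7398 + (2532 - 14880)) = 1/(-7398 - 12348) = 1/(-19746) = -1/19746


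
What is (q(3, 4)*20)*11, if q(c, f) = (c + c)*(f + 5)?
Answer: 11880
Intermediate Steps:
q(c, f) = 2*c*(5 + f) (q(c, f) = (2*c)*(5 + f) = 2*c*(5 + f))
(q(3, 4)*20)*11 = ((2*3*(5 + 4))*20)*11 = ((2*3*9)*20)*11 = (54*20)*11 = 1080*11 = 11880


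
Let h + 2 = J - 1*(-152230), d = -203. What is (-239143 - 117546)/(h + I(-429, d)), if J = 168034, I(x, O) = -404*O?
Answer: -356689/402274 ≈ -0.88668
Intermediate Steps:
h = 320262 (h = -2 + (168034 - 1*(-152230)) = -2 + (168034 + 152230) = -2 + 320264 = 320262)
(-239143 - 117546)/(h + I(-429, d)) = (-239143 - 117546)/(320262 - 404*(-203)) = -356689/(320262 + 82012) = -356689/402274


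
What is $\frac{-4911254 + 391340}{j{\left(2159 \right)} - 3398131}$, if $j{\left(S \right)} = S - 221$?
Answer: $\frac{4519914}{3396193} \approx 1.3309$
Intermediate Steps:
$j{\left(S \right)} = -221 + S$ ($j{\left(S \right)} = S - 221 = -221 + S$)
$\frac{-4911254 + 391340}{j{\left(2159 \right)} - 3398131} = \frac{-4911254 + 391340}{\left(-221 + 2159\right) - 3398131} = - \frac{4519914}{1938 - 3398131} = - \frac{4519914}{-3396193} = \left(-4519914\right) \left(- \frac{1}{3396193}\right) = \frac{4519914}{3396193}$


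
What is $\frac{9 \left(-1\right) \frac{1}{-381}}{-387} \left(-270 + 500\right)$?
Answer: $- \frac{230}{16383} \approx -0.014039$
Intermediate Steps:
$\frac{9 \left(-1\right) \frac{1}{-381}}{-387} \left(-270 + 500\right) = \left(-9\right) \left(- \frac{1}{381}\right) \left(- \frac{1}{387}\right) 230 = \frac{3}{127} \left(- \frac{1}{387}\right) 230 = \left(- \frac{1}{16383}\right) 230 = - \frac{230}{16383}$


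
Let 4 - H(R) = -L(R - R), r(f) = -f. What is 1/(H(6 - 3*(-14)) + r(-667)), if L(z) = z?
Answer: 1/671 ≈ 0.0014903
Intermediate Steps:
H(R) = 4 (H(R) = 4 - (-1)*(R - R) = 4 - (-1)*0 = 4 - 1*0 = 4 + 0 = 4)
1/(H(6 - 3*(-14)) + r(-667)) = 1/(4 - 1*(-667)) = 1/(4 + 667) = 1/671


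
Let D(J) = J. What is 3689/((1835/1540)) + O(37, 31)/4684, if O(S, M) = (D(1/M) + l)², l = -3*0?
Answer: 5114458345055/1651985908 ≈ 3095.9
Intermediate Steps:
l = 0
O(S, M) = M⁻² (O(S, M) = (1/M + 0)² = (1/M)² = M⁻²)
3689/((1835/1540)) + O(37, 31)/4684 = 3689/((1835/1540)) + 1/(31²*4684) = 3689/((1835*(1/1540))) + (1/961)*(1/4684) = 3689/(367/308) + 1/4501324 = 3689*(308/367) + 1/4501324 = 1136212/367 + 1/4501324 = 5114458345055/1651985908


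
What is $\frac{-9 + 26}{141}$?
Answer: $\frac{17}{141} \approx 0.12057$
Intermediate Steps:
$\frac{-9 + 26}{141} = 17 \cdot \frac{1}{141} = \frac{17}{141}$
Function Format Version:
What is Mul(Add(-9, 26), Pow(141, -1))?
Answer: Rational(17, 141) ≈ 0.12057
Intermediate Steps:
Mul(Add(-9, 26), Pow(141, -1)) = Mul(17, Rational(1, 141)) = Rational(17, 141)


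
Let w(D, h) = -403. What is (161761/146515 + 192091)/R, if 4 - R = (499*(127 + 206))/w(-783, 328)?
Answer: 11342182974278/24582140185 ≈ 461.40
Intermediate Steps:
R = 167779/403 (R = 4 - 499*(127 + 206)/(-403) = 4 - 499*333*(-1)/403 = 4 - 166167*(-1)/403 = 4 - 1*(-166167/403) = 4 + 166167/403 = 167779/403 ≈ 416.33)
(161761/146515 + 192091)/R = (161761/146515 + 192091)/(167779/403) = (161761*(1/146515) + 192091)*(403/167779) = (161761/146515 + 192091)*(403/167779) = (28144374626/146515)*(403/167779) = 11342182974278/24582140185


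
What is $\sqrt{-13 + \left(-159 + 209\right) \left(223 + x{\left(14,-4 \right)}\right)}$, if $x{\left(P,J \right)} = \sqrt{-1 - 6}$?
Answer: $\sqrt{11137 + 50 i \sqrt{7}} \approx 105.53 + 0.6268 i$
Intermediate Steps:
$x{\left(P,J \right)} = i \sqrt{7}$ ($x{\left(P,J \right)} = \sqrt{-7} = i \sqrt{7}$)
$\sqrt{-13 + \left(-159 + 209\right) \left(223 + x{\left(14,-4 \right)}\right)} = \sqrt{-13 + \left(-159 + 209\right) \left(223 + i \sqrt{7}\right)} = \sqrt{-13 + 50 \left(223 + i \sqrt{7}\right)} = \sqrt{-13 + \left(11150 + 50 i \sqrt{7}\right)} = \sqrt{11137 + 50 i \sqrt{7}}$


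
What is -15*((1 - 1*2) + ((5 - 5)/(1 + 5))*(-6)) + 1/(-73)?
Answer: 1094/73 ≈ 14.986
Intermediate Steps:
-15*((1 - 1*2) + ((5 - 5)/(1 + 5))*(-6)) + 1/(-73) = -15*((1 - 2) + (0/6)*(-6)) - 1/73 = -15*(-1 + (0*(⅙))*(-6)) - 1/73 = -15*(-1 + 0*(-6)) - 1/73 = -15*(-1 + 0) - 1/73 = -15*(-1) - 1/73 = 15 - 1/73 = 1094/73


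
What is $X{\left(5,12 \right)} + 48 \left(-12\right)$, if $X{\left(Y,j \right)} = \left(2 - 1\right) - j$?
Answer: $-587$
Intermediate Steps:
$X{\left(Y,j \right)} = 1 - j$ ($X{\left(Y,j \right)} = \left(2 - 1\right) - j = 1 - j$)
$X{\left(5,12 \right)} + 48 \left(-12\right) = \left(1 - 12\right) + 48 \left(-12\right) = \left(1 - 12\right) - 576 = -11 - 576 = -587$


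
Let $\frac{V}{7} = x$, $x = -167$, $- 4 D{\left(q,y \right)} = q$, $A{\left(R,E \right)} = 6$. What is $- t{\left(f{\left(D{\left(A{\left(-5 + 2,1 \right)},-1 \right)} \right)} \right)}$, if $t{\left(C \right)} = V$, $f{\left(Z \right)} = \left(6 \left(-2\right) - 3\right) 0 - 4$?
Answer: $1169$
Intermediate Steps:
$D{\left(q,y \right)} = - \frac{q}{4}$
$V = -1169$ ($V = 7 \left(-167\right) = -1169$)
$f{\left(Z \right)} = -4$ ($f{\left(Z \right)} = \left(-12 - 3\right) 0 - 4 = \left(-15\right) 0 - 4 = 0 - 4 = -4$)
$t{\left(C \right)} = -1169$
$- t{\left(f{\left(D{\left(A{\left(-5 + 2,1 \right)},-1 \right)} \right)} \right)} = \left(-1\right) \left(-1169\right) = 1169$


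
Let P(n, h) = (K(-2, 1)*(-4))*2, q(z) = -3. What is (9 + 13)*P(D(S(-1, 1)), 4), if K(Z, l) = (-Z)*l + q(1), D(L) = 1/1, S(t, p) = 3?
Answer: 176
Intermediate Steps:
D(L) = 1
K(Z, l) = -3 - Z*l (K(Z, l) = (-Z)*l - 3 = -Z*l - 3 = -3 - Z*l)
P(n, h) = 8 (P(n, h) = ((-3 - 1*(-2)*1)*(-4))*2 = ((-3 + 2)*(-4))*2 = -1*(-4)*2 = 4*2 = 8)
(9 + 13)*P(D(S(-1, 1)), 4) = (9 + 13)*8 = 22*8 = 176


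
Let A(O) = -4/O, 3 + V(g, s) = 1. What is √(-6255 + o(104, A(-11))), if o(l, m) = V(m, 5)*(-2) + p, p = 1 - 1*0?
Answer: 25*I*√10 ≈ 79.057*I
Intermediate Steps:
V(g, s) = -2 (V(g, s) = -3 + 1 = -2)
p = 1 (p = 1 + 0 = 1)
o(l, m) = 5 (o(l, m) = -2*(-2) + 1 = 4 + 1 = 5)
√(-6255 + o(104, A(-11))) = √(-6255 + 5) = √(-6250) = 25*I*√10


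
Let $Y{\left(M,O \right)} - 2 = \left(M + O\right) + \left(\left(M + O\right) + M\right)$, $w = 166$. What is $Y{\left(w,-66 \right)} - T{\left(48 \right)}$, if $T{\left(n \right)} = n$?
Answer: $320$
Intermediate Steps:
$Y{\left(M,O \right)} = 2 + 2 O + 3 M$ ($Y{\left(M,O \right)} = 2 + \left(\left(M + O\right) + \left(\left(M + O\right) + M\right)\right) = 2 + \left(\left(M + O\right) + \left(O + 2 M\right)\right) = 2 + \left(2 O + 3 M\right) = 2 + 2 O + 3 M$)
$Y{\left(w,-66 \right)} - T{\left(48 \right)} = \left(2 + 2 \left(-66\right) + 3 \cdot 166\right) - 48 = \left(2 - 132 + 498\right) - 48 = 368 - 48 = 320$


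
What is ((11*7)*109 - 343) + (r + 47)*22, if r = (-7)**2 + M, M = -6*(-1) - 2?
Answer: 10250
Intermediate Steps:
M = 4 (M = 6 - 2 = 4)
r = 53 (r = (-7)**2 + 4 = 49 + 4 = 53)
((11*7)*109 - 343) + (r + 47)*22 = ((11*7)*109 - 343) + (53 + 47)*22 = (77*109 - 343) + 100*22 = (8393 - 343) + 2200 = 8050 + 2200 = 10250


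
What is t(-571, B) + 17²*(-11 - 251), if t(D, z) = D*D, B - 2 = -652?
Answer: 250323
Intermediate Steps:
B = -650 (B = 2 - 652 = -650)
t(D, z) = D²
t(-571, B) + 17²*(-11 - 251) = (-571)² + 17²*(-11 - 251) = 326041 + 289*(-262) = 326041 - 75718 = 250323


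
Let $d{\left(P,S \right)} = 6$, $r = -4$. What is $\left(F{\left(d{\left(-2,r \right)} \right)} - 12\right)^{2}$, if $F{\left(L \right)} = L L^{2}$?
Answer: $41616$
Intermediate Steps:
$F{\left(L \right)} = L^{3}$
$\left(F{\left(d{\left(-2,r \right)} \right)} - 12\right)^{2} = \left(6^{3} - 12\right)^{2} = \left(216 - 12\right)^{2} = 204^{2} = 41616$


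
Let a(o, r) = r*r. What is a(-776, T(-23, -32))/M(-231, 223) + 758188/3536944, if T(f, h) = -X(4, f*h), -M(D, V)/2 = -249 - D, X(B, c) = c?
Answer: 119748481987/7958124 ≈ 15047.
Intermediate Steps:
M(D, V) = 498 + 2*D (M(D, V) = -2*(-249 - D) = 498 + 2*D)
T(f, h) = -f*h
a(o, r) = r**2
a(-776, T(-23, -32))/M(-231, 223) + 758188/3536944 = (-1*(-23)*(-32))**2/(498 + 2*(-231)) + 758188/3536944 = (-736)**2/(498 - 462) + 758188*(1/3536944) = 541696/36 + 189547/884236 = 541696*(1/36) + 189547/884236 = 135424/9 + 189547/884236 = 119748481987/7958124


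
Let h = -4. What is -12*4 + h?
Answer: -52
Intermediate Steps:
-12*4 + h = -12*4 - 4 = -48 - 4 = -52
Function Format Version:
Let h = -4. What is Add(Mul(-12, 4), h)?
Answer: -52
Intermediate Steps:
Add(Mul(-12, 4), h) = Add(Mul(-12, 4), -4) = Add(-48, -4) = -52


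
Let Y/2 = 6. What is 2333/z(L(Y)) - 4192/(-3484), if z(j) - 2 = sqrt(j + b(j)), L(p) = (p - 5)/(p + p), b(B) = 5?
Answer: -97505576/27001 + 4666*sqrt(762)/31 ≈ 543.72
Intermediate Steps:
Y = 12 (Y = 2*6 = 12)
L(p) = (-5 + p)/(2*p) (L(p) = (-5 + p)/((2*p)) = (-5 + p)*(1/(2*p)) = (-5 + p)/(2*p))
z(j) = 2 + sqrt(5 + j) (z(j) = 2 + sqrt(j + 5) = 2 + sqrt(5 + j))
2333/z(L(Y)) - 4192/(-3484) = 2333/(2 + sqrt(5 + (1/2)*(-5 + 12)/12)) - 4192/(-3484) = 2333/(2 + sqrt(5 + (1/2)*(1/12)*7)) - 4192*(-1/3484) = 2333/(2 + sqrt(5 + 7/24)) + 1048/871 = 2333/(2 + sqrt(127/24)) + 1048/871 = 2333/(2 + sqrt(762)/12) + 1048/871 = 1048/871 + 2333/(2 + sqrt(762)/12)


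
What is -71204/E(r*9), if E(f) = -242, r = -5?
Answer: 35602/121 ≈ 294.23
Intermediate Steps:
-71204/E(r*9) = -71204/(-242) = -71204*(-1/242) = 35602/121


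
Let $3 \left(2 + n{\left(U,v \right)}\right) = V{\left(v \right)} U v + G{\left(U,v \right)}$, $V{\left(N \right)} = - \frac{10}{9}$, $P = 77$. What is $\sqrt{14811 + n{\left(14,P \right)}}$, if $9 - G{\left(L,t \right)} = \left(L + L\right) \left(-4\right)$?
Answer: $\frac{2 \sqrt{292614}}{9} \approx 120.21$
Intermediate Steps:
$G{\left(L,t \right)} = 9 + 8 L$ ($G{\left(L,t \right)} = 9 - \left(L + L\right) \left(-4\right) = 9 - 2 L \left(-4\right) = 9 - - 8 L = 9 + 8 L$)
$V{\left(N \right)} = - \frac{10}{9}$ ($V{\left(N \right)} = \left(-10\right) \frac{1}{9} = - \frac{10}{9}$)
$n{\left(U,v \right)} = 1 + \frac{8 U}{3} - \frac{10 U v}{27}$ ($n{\left(U,v \right)} = -2 + \frac{- \frac{10 U}{9} v + \left(9 + 8 U\right)}{3} = -2 + \frac{- \frac{10 U v}{9} + \left(9 + 8 U\right)}{3} = -2 + \frac{9 + 8 U - \frac{10 U v}{9}}{3} = -2 + \left(3 + \frac{8 U}{3} - \frac{10 U v}{27}\right) = 1 + \frac{8 U}{3} - \frac{10 U v}{27}$)
$\sqrt{14811 + n{\left(14,P \right)}} = \sqrt{14811 + \left(1 + \frac{8}{3} \cdot 14 - \frac{140}{27} \cdot 77\right)} = \sqrt{14811 + \left(1 + \frac{112}{3} - \frac{10780}{27}\right)} = \sqrt{14811 - \frac{9745}{27}} = \sqrt{\frac{390152}{27}} = \frac{2 \sqrt{292614}}{9}$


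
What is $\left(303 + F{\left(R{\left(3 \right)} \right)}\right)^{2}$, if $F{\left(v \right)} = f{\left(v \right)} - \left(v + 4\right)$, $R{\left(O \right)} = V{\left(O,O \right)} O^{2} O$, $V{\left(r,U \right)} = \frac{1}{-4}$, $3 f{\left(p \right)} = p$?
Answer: $\frac{368449}{4} \approx 92112.0$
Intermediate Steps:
$f{\left(p \right)} = \frac{p}{3}$
$V{\left(r,U \right)} = - \frac{1}{4}$
$R{\left(O \right)} = - \frac{O^{3}}{4}$ ($R{\left(O \right)} = - \frac{O^{2}}{4} O = - \frac{O^{3}}{4}$)
$F{\left(v \right)} = -4 - \frac{2 v}{3}$ ($F{\left(v \right)} = \frac{v}{3} - \left(v + 4\right) = \frac{v}{3} - \left(4 + v\right) = -4 - \frac{2 v}{3}$)
$\left(303 + F{\left(R{\left(3 \right)} \right)}\right)^{2} = \left(303 - \left(4 + \frac{2 \left(- \frac{3^{3}}{4}\right)}{3}\right)\right)^{2} = \left(303 - \left(4 + \frac{2 \left(\left(- \frac{1}{4}\right) 27\right)}{3}\right)\right)^{2} = \left(303 - - \frac{1}{2}\right)^{2} = \left(303 + \left(-4 + \frac{9}{2}\right)\right)^{2} = \left(303 + \frac{1}{2}\right)^{2} = \left(\frac{607}{2}\right)^{2} = \frac{368449}{4}$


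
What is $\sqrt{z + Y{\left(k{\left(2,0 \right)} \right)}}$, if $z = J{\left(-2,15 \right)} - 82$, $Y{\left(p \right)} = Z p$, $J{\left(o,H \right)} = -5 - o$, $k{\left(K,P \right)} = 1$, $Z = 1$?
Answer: $2 i \sqrt{21} \approx 9.1651 i$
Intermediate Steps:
$Y{\left(p \right)} = p$ ($Y{\left(p \right)} = 1 p = p$)
$z = -85$ ($z = \left(-5 - -2\right) - 82 = \left(-5 + 2\right) - 82 = -3 - 82 = -85$)
$\sqrt{z + Y{\left(k{\left(2,0 \right)} \right)}} = \sqrt{-85 + 1} = \sqrt{-84} = 2 i \sqrt{21}$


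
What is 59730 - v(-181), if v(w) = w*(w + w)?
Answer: -5792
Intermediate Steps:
v(w) = 2*w² (v(w) = w*(2*w) = 2*w²)
59730 - v(-181) = 59730 - 2*(-181)² = 59730 - 2*32761 = 59730 - 1*65522 = 59730 - 65522 = -5792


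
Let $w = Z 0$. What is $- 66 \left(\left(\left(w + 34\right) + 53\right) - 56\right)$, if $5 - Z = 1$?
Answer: $-2046$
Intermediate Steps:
$Z = 4$ ($Z = 5 - 1 = 4$)
$w = 0$ ($w = 4 \cdot 0 = 0$)
$- 66 \left(\left(\left(w + 34\right) + 53\right) - 56\right) = - 66 \left(\left(\left(0 + 34\right) + 53\right) - 56\right) = - 66 \left(\left(34 + 53\right) - 56\right) = - 66 \left(87 - 56\right) = \left(-66\right) 31 = -2046$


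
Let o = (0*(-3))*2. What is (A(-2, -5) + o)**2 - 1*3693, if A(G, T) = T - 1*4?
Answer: -3612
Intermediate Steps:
A(G, T) = -4 + T (A(G, T) = T - 4 = -4 + T)
o = 0 (o = 0*2 = 0)
(A(-2, -5) + o)**2 - 1*3693 = ((-4 - 5) + 0)**2 - 1*3693 = (-9 + 0)**2 - 3693 = (-9)**2 - 3693 = 81 - 3693 = -3612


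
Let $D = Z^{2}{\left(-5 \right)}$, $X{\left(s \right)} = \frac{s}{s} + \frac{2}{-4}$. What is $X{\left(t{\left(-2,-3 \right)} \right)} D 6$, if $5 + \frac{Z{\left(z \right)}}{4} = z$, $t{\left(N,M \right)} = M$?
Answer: $4800$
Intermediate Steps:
$X{\left(s \right)} = \frac{1}{2}$ ($X{\left(s \right)} = 1 + 2 \left(- \frac{1}{4}\right) = 1 - \frac{1}{2} = \frac{1}{2}$)
$Z{\left(z \right)} = -20 + 4 z$
$D = 1600$ ($D = \left(-20 + 4 \left(-5\right)\right)^{2} = \left(-20 - 20\right)^{2} = \left(-40\right)^{2} = 1600$)
$X{\left(t{\left(-2,-3 \right)} \right)} D 6 = \frac{1}{2} \cdot 1600 \cdot 6 = 800 \cdot 6 = 4800$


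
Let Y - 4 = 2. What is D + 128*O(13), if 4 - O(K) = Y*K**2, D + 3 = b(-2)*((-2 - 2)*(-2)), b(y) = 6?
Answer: -129235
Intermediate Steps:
Y = 6 (Y = 4 + 2 = 6)
D = 45 (D = -3 + 6*((-2 - 2)*(-2)) = -3 + 6*(-4*(-2)) = -3 + 6*8 = -3 + 48 = 45)
O(K) = 4 - 6*K**2
D + 128*O(13) = 45 + 128*(4 - 6*13**2) = 45 + 128*(4 - 6*169) = 45 + 128*(4 - 1014) = 45 + 128*(-1010) = 45 - 129280 = -129235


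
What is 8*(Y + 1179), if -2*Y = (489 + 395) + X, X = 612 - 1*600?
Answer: 5848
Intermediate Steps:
X = 12 (X = 612 - 600 = 12)
Y = -448 (Y = -((489 + 395) + 12)/2 = -(884 + 12)/2 = -½*896 = -448)
8*(Y + 1179) = 8*(-448 + 1179) = 8*731 = 5848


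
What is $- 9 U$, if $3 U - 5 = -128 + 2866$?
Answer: $-8229$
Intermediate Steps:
$U = \frac{2743}{3}$ ($U = \frac{5}{3} + \frac{-128 + 2866}{3} = \frac{5}{3} + \frac{1}{3} \cdot 2738 = \frac{5}{3} + \frac{2738}{3} = \frac{2743}{3} \approx 914.33$)
$- 9 U = \left(-9\right) \frac{2743}{3} = -8229$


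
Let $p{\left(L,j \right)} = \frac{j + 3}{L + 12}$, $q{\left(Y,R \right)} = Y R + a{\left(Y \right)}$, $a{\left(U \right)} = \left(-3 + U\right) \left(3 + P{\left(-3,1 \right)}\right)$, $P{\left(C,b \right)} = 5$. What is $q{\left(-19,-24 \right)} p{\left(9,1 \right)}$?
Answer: $\frac{160}{3} \approx 53.333$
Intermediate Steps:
$a{\left(U \right)} = -24 + 8 U$ ($a{\left(U \right)} = \left(-3 + U\right) \left(3 + 5\right) = \left(-3 + U\right) 8 = -24 + 8 U$)
$q{\left(Y,R \right)} = -24 + 8 Y + R Y$ ($q{\left(Y,R \right)} = Y R + \left(-24 + 8 Y\right) = R Y + \left(-24 + 8 Y\right) = -24 + 8 Y + R Y$)
$p{\left(L,j \right)} = \frac{3 + j}{12 + L}$
$q{\left(-19,-24 \right)} p{\left(9,1 \right)} = \left(-24 + 8 \left(-19\right) - -456\right) \frac{3 + 1}{12 + 9} = \left(-24 - 152 + 456\right) \frac{1}{21} \cdot 4 = 280 \cdot \frac{1}{21} \cdot 4 = 280 \cdot \frac{4}{21} = \frac{160}{3}$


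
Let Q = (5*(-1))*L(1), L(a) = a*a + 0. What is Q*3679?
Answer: -18395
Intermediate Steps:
L(a) = a**2 (L(a) = a**2 + 0 = a**2)
Q = -5 (Q = (5*(-1))*1**2 = -5*1 = -5)
Q*3679 = -5*3679 = -18395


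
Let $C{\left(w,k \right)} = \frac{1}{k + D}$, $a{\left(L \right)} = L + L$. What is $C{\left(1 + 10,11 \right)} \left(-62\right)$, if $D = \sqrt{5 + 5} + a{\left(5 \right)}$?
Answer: $- \frac{1302}{431} + \frac{62 \sqrt{10}}{431} \approx -2.566$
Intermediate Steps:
$a{\left(L \right)} = 2 L$
$D = 10 + \sqrt{10}$ ($D = \sqrt{5 + 5} + 2 \cdot 5 = \sqrt{10} + 10 = 10 + \sqrt{10} \approx 13.162$)
$C{\left(w,k \right)} = \frac{1}{10 + k + \sqrt{10}}$ ($C{\left(w,k \right)} = \frac{1}{k + \left(10 + \sqrt{10}\right)} = \frac{1}{10 + k + \sqrt{10}}$)
$C{\left(1 + 10,11 \right)} \left(-62\right) = \frac{1}{10 + 11 + \sqrt{10}} \left(-62\right) = \frac{1}{21 + \sqrt{10}} \left(-62\right) = - \frac{62}{21 + \sqrt{10}}$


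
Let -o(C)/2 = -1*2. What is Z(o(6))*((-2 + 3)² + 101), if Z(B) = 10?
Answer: 1020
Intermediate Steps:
o(C) = 4 (o(C) = -(-2)*2 = -2*(-2) = 4)
Z(o(6))*((-2 + 3)² + 101) = 10*((-2 + 3)² + 101) = 10*(1² + 101) = 10*(1 + 101) = 10*102 = 1020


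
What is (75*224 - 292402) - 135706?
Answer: -411308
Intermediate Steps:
(75*224 - 292402) - 135706 = (16800 - 292402) - 135706 = -275602 - 135706 = -411308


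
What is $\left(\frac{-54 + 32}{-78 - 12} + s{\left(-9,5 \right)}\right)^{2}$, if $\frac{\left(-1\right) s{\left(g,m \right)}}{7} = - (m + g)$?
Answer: $\frac{1560001}{2025} \approx 770.37$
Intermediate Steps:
$s{\left(g,m \right)} = 7 g + 7 m$ ($s{\left(g,m \right)} = - 7 \left(- (m + g)\right) = - 7 \left(- (g + m)\right) = - 7 \left(- g - m\right) = 7 g + 7 m$)
$\left(\frac{-54 + 32}{-78 - 12} + s{\left(-9,5 \right)}\right)^{2} = \left(\frac{-54 + 32}{-78 - 12} + \left(7 \left(-9\right) + 7 \cdot 5\right)\right)^{2} = \left(- \frac{22}{-90} + \left(-63 + 35\right)\right)^{2} = \left(\left(-22\right) \left(- \frac{1}{90}\right) - 28\right)^{2} = \left(\frac{11}{45} - 28\right)^{2} = \left(- \frac{1249}{45}\right)^{2} = \frac{1560001}{2025}$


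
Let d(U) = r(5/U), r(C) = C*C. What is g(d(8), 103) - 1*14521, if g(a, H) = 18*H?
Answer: -12667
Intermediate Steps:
r(C) = C**2
d(U) = 25/U**2 (d(U) = (5/U)**2 = 25/U**2)
g(d(8), 103) - 1*14521 = 18*103 - 1*14521 = 1854 - 14521 = -12667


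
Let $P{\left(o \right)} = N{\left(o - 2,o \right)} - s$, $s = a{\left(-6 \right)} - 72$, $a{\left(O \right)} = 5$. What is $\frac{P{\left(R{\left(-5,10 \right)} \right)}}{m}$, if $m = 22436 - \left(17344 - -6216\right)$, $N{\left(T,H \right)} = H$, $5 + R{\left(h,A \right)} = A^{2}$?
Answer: $- \frac{81}{562} \approx -0.14413$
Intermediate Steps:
$R{\left(h,A \right)} = -5 + A^{2}$
$s = -67$ ($s = 5 - 72 = -67$)
$m = -1124$ ($m = 22436 - \left(17344 + 6216\right) = 22436 - 23560 = -1124$)
$P{\left(o \right)} = 67 + o$ ($P{\left(o \right)} = o - -67 = o + 67 = 67 + o$)
$\frac{P{\left(R{\left(-5,10 \right)} \right)}}{m} = \frac{67 - \left(5 - 10^{2}\right)}{-1124} = \left(67 + \left(-5 + 100\right)\right) \left(- \frac{1}{1124}\right) = \left(67 + 95\right) \left(- \frac{1}{1124}\right) = 162 \left(- \frac{1}{1124}\right) = - \frac{81}{562}$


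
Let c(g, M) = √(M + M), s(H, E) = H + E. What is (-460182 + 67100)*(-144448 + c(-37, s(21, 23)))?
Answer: 56779908736 - 786164*√22 ≈ 5.6776e+10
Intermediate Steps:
s(H, E) = E + H
c(g, M) = √2*√M (c(g, M) = √(2*M) = √2*√M)
(-460182 + 67100)*(-144448 + c(-37, s(21, 23))) = (-460182 + 67100)*(-144448 + √2*√(23 + 21)) = -393082*(-144448 + √2*√44) = -393082*(-144448 + √2*(2*√11)) = -393082*(-144448 + 2*√22) = 56779908736 - 786164*√22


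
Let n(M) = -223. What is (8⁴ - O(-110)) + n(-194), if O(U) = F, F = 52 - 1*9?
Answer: 3830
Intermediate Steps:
F = 43 (F = 52 - 9 = 43)
O(U) = 43
(8⁴ - O(-110)) + n(-194) = (8⁴ - 1*43) - 223 = (4096 - 43) - 223 = 4053 - 223 = 3830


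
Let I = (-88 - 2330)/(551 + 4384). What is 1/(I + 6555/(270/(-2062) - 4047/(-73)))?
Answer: 48563690/5731943193 ≈ 0.0084725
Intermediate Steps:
I = -806/1645 (I = -2418/4935 = -2418*1/4935 = -806/1645 ≈ -0.48997)
1/(I + 6555/(270/(-2062) - 4047/(-73))) = 1/(-806/1645 + 6555/(270/(-2062) - 4047/(-73))) = 1/(-806/1645 + 6555/(270*(-1/2062) - 4047*(-1/73))) = 1/(-806/1645 + 6555/(-135/1031 + 4047/73)) = 1/(-806/1645 + 6555/(4162602/75263)) = 1/(-806/1645 + 6555*(75263/4162602)) = 1/(-806/1645 + 164449655/1387534) = 1/(5731943193/48563690) = 48563690/5731943193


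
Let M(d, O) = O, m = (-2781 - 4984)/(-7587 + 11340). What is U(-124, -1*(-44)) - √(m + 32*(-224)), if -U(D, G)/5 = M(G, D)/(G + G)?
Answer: 155/22 - I*√11221165173/1251 ≈ 7.0455 - 84.676*I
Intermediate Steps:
m = -7765/3753 ≈ -2.0690
U(D, G) = -5*D/(2*G) (U(D, G) = -5*D/(G + G) = -5*D/(2*G))
U(-124, -1*(-44)) - √(m + 32*(-224)) = -5/2*(-124)/(-1*(-44)) - √(-7765/3753 + 32*(-224)) = -5/2*(-124)/44 - √(-7765/3753 - 7168) = -5/2*(-124)*1/44 - √(-26909269/3753) = 155/22 - I*√11221165173/1251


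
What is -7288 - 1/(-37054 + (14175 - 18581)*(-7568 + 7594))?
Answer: -1104933679/151610 ≈ -7288.0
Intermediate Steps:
-7288 - 1/(-37054 + (14175 - 18581)*(-7568 + 7594)) = -7288 - 1/(-37054 - 4406*26) = -7288 - 1/(-37054 - 114556) = -7288 - 1/(-151610) = -7288 - 1*(-1/151610) = -7288 + 1/151610 = -1104933679/151610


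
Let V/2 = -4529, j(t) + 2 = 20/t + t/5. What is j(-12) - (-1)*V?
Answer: -135961/15 ≈ -9064.1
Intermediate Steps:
j(t) = -2 + 20/t + t/5 (j(t) = -2 + (20/t + t/5) = -2 + 20/t + t/5)
V = -9058 (V = 2*(-4529) = -9058)
j(-12) - (-1)*V = (-2 + 20/(-12) + (⅕)*(-12)) - (-1)*(-9058) = (-2 + 20*(-1/12) - 12/5) - 1*9058 = (-2 - 5/3 - 12/5) - 9058 = -91/15 - 9058 = -135961/15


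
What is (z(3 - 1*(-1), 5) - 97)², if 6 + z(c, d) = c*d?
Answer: 6889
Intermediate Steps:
z(c, d) = -6 + c*d
(z(3 - 1*(-1), 5) - 97)² = ((-6 + (3 - 1*(-1))*5) - 97)² = ((-6 + (3 + 1)*5) - 97)² = ((-6 + 4*5) - 97)² = ((-6 + 20) - 97)² = (14 - 97)² = (-83)² = 6889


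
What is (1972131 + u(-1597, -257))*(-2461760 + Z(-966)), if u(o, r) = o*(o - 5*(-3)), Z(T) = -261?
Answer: -11075610740285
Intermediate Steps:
u(o, r) = o*(15 + o) (u(o, r) = o*(o + 15) = o*(15 + o))
(1972131 + u(-1597, -257))*(-2461760 + Z(-966)) = (1972131 - 1597*(15 - 1597))*(-2461760 - 261) = (1972131 - 1597*(-1582))*(-2462021) = (1972131 + 2526454)*(-2462021) = 4498585*(-2462021) = -11075610740285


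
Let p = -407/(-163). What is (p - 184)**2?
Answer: 875272225/26569 ≈ 32943.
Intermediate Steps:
p = 407/163 (p = -407*(-1/163) = 407/163 ≈ 2.4969)
(p - 184)**2 = (407/163 - 184)**2 = (-29585/163)**2 = 875272225/26569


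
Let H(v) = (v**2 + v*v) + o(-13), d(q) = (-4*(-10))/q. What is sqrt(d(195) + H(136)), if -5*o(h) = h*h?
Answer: sqrt(1405343355)/195 ≈ 192.25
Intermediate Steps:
o(h) = -h**2/5 (o(h) = -h*h/5 = -h**2/5)
d(q) = 40/q
H(v) = -169/5 + 2*v**2 (H(v) = (v**2 + v*v) - 1/5*(-13)**2 = (v**2 + v**2) - 1/5*169 = 2*v**2 - 169/5 = -169/5 + 2*v**2)
sqrt(d(195) + H(136)) = sqrt(40/195 + (-169/5 + 2*136**2)) = sqrt(40*(1/195) + (-169/5 + 2*18496)) = sqrt(8/39 + (-169/5 + 36992)) = sqrt(8/39 + 184791/5) = sqrt(7206889/195) = sqrt(1405343355)/195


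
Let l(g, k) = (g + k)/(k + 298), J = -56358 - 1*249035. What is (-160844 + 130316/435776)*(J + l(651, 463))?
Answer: 4072386861314068563/82906384 ≈ 4.9120e+10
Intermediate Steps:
J = -305393 (J = -56358 - 249035 = -305393)
l(g, k) = (g + k)/(298 + k)
(-160844 + 130316/435776)*(J + l(651, 463)) = (-160844 + 130316/435776)*(-305393 + (651 + 463)/(298 + 463)) = (-160844 + 130316*(1/435776))*(-305393 + 1114/761) = (-160844 + 32579/108944)*(-305393 + (1/761)*1114) = -17522956157*(-305393 + 1114/761)/108944 = -17522956157/108944*(-232402959/761) = 4072386861314068563/82906384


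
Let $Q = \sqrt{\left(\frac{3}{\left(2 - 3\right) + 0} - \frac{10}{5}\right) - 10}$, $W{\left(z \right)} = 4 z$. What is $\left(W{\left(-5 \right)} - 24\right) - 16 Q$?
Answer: $-44 - 16 i \sqrt{15} \approx -44.0 - 61.968 i$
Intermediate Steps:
$Q = i \sqrt{15}$ ($Q = \sqrt{\left(\frac{3}{-1 + 0} - 2\right) - 10} = \sqrt{\left(\frac{3}{-1} - 2\right) - 10} = \sqrt{\left(3 \left(-1\right) - 2\right) - 10} = \sqrt{\left(-3 - 2\right) - 10} = \sqrt{-5 - 10} = \sqrt{-15} = i \sqrt{15} \approx 3.873 i$)
$\left(W{\left(-5 \right)} - 24\right) - 16 Q = \left(4 \left(-5\right) - 24\right) - 16 i \sqrt{15} = \left(-20 - 24\right) - 16 i \sqrt{15} = -44 - 16 i \sqrt{15}$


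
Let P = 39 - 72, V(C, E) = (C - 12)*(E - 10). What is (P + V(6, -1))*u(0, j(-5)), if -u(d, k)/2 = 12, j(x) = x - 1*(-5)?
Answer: -792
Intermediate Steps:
j(x) = 5 + x (j(x) = x + 5 = 5 + x)
u(d, k) = -24 (u(d, k) = -2*12 = -24)
V(C, E) = (-12 + C)*(-10 + E)
P = -33
(P + V(6, -1))*u(0, j(-5)) = (-33 + (120 - 12*(-1) - 10*6 + 6*(-1)))*(-24) = (-33 + (120 + 12 - 60 - 6))*(-24) = (-33 + 66)*(-24) = 33*(-24) = -792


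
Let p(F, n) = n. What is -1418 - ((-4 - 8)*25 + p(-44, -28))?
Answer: -1090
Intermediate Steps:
-1418 - ((-4 - 8)*25 + p(-44, -28)) = -1418 - ((-4 - 8)*25 - 28) = -1418 - (-12*25 - 28) = -1418 - (-300 - 28) = -1418 - 1*(-328) = -1418 + 328 = -1090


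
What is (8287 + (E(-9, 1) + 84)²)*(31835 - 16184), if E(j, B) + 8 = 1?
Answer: 222494616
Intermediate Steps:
E(j, B) = -7 (E(j, B) = -8 + 1 = -7)
(8287 + (E(-9, 1) + 84)²)*(31835 - 16184) = (8287 + (-7 + 84)²)*(31835 - 16184) = (8287 + 77²)*15651 = (8287 + 5929)*15651 = 14216*15651 = 222494616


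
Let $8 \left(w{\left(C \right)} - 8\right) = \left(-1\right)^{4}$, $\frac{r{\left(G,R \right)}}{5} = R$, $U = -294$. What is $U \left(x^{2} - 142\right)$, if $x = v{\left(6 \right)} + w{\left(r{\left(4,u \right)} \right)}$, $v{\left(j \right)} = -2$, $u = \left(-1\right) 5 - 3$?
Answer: $\frac{982989}{32} \approx 30718.0$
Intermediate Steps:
$u = -8$ ($u = -5 - 3 = -8$)
$r{\left(G,R \right)} = 5 R$
$w{\left(C \right)} = \frac{65}{8}$ ($w{\left(C \right)} = 8 + \frac{\left(-1\right)^{4}}{8} = 8 + \frac{1}{8} \cdot 1 = 8 + \frac{1}{8} = \frac{65}{8}$)
$x = \frac{49}{8}$ ($x = -2 + \frac{65}{8} = \frac{49}{8} \approx 6.125$)
$U \left(x^{2} - 142\right) = - 294 \left(\left(\frac{49}{8}\right)^{2} - 142\right) = - 294 \left(\frac{2401}{64} - 142\right) = \left(-294\right) \left(- \frac{6687}{64}\right) = \frac{982989}{32}$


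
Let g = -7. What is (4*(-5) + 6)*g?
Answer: 98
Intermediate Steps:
(4*(-5) + 6)*g = (4*(-5) + 6)*(-7) = (-20 + 6)*(-7) = -14*(-7) = 98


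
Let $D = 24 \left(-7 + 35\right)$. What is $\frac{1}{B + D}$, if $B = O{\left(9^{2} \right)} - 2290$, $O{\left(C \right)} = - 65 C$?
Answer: $- \frac{1}{6883} \approx -0.00014529$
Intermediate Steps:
$B = -7555$ ($B = - 65 \cdot 9^{2} - 2290 = \left(-65\right) 81 - 2290 = -5265 - 2290 = -7555$)
$D = 672$ ($D = 24 \cdot 28 = 672$)
$\frac{1}{B + D} = \frac{1}{-7555 + 672} = \frac{1}{-6883} = - \frac{1}{6883}$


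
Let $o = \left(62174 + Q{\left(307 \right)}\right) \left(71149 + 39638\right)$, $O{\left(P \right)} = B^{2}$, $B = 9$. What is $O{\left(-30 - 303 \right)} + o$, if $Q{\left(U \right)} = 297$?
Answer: $6920974758$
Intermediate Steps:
$O{\left(P \right)} = 81$ ($O{\left(P \right)} = 9^{2} = 81$)
$o = 6920974677$ ($o = \left(62174 + 297\right) \left(71149 + 39638\right) = 62471 \cdot 110787 = 6920974677$)
$O{\left(-30 - 303 \right)} + o = 81 + 6920974677 = 6920974758$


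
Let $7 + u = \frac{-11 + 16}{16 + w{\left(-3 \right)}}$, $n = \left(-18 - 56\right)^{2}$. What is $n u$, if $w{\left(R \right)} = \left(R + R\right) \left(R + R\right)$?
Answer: $- \frac{491471}{13} \approx -37805.0$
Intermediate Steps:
$n = 5476$ ($n = \left(-74\right)^{2} = 5476$)
$w{\left(R \right)} = 4 R^{2}$ ($w{\left(R \right)} = 2 R 2 R = 4 R^{2}$)
$u = - \frac{359}{52}$ ($u = -7 + \frac{-11 + 16}{16 + 4 \left(-3\right)^{2}} = -7 + \frac{5}{16 + 4 \cdot 9} = -7 + \frac{5}{16 + 36} = -7 + \frac{5}{52} = - \frac{359}{52} \approx -6.9038$)
$n u = 5476 \left(- \frac{359}{52}\right) = - \frac{491471}{13}$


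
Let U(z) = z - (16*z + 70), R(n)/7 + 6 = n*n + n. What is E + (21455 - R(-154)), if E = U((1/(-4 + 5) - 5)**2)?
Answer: -143747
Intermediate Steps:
R(n) = -42 + 7*n + 7*n**2 (R(n) = -42 + 7*(n*n + n) = -42 + 7*(n**2 + n) = -42 + 7*(n + n**2) = -42 + (7*n + 7*n**2) = -42 + 7*n + 7*n**2)
U(z) = -70 - 15*z (U(z) = z - (70 + 16*z) = z + (-70 - 16*z) = -70 - 15*z)
E = -310 (E = -70 - 15*(1/(-4 + 5) - 5)**2 = -70 - 15*(1/1 - 5)**2 = -70 - 15*(1 - 5)**2 = -70 - 15*(-4)**2 = -70 - 15*16 = -70 - 240 = -310)
E + (21455 - R(-154)) = -310 + (21455 - (-42 + 7*(-154) + 7*(-154)**2)) = -310 + (21455 - (-42 - 1078 + 7*23716)) = -310 + (21455 - (-42 - 1078 + 166012)) = -310 + (21455 - 1*164892) = -310 + (21455 - 164892) = -310 - 143437 = -143747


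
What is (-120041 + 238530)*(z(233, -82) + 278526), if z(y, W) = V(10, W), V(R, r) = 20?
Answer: 33004636994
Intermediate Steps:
z(y, W) = 20
(-120041 + 238530)*(z(233, -82) + 278526) = (-120041 + 238530)*(20 + 278526) = 118489*278546 = 33004636994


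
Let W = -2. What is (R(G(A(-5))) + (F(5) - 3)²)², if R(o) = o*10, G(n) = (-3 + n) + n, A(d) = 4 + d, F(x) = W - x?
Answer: 2500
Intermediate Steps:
F(x) = -2 - x
G(n) = -3 + 2*n
R(o) = 10*o
(R(G(A(-5))) + (F(5) - 3)²)² = (10*(-3 + 2*(4 - 5)) + ((-2 - 1*5) - 3)²)² = (10*(-3 + 2*(-1)) + ((-2 - 5) - 3)²)² = (10*(-3 - 2) + (-7 - 3)²)² = (10*(-5) + (-10)²)² = (-50 + 100)² = 50² = 2500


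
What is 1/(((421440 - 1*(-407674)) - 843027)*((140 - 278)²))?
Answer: -1/264959172 ≈ -3.7742e-9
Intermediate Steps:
1/(((421440 - 1*(-407674)) - 843027)*((140 - 278)²)) = 1/(((421440 + 407674) - 843027)*((-138)²)) = 1/((829114 - 843027)*19044) = (1/19044)/(-13913) = -1/13913*1/19044 = -1/264959172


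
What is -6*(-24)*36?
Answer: 5184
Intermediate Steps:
-6*(-24)*36 = 144*36 = 5184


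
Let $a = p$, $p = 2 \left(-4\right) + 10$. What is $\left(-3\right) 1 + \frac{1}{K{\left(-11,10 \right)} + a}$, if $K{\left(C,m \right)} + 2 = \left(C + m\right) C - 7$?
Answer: $- \frac{11}{4} \approx -2.75$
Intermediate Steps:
$p = 2$ ($p = -8 + 10 = 2$)
$K{\left(C,m \right)} = -9 + C \left(C + m\right)$ ($K{\left(C,m \right)} = -2 + \left(\left(C + m\right) C - 7\right) = -2 + \left(C \left(C + m\right) - 7\right) = -2 + \left(-7 + C \left(C + m\right)\right) = -9 + C \left(C + m\right)$)
$a = 2$
$\left(-3\right) 1 + \frac{1}{K{\left(-11,10 \right)} + a} = \left(-3\right) 1 + \frac{1}{\left(-9 + \left(-11\right)^{2} - 110\right) + 2} = -3 + \frac{1}{\left(-9 + 121 - 110\right) + 2} = -3 + \frac{1}{2 + 2} = -3 + \frac{1}{4} = - \frac{11}{4}$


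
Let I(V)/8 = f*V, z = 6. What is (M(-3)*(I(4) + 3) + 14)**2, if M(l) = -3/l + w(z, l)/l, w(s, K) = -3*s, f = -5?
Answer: 1177225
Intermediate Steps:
I(V) = -40*V (I(V) = 8*(-5*V) = -40*V)
M(l) = -21/l (M(l) = -3/l + (-3*6)/l = -3/l - 18/l = -21/l)
(M(-3)*(I(4) + 3) + 14)**2 = ((-21/(-3))*(-40*4 + 3) + 14)**2 = ((-21*(-1/3))*(-160 + 3) + 14)**2 = (7*(-157) + 14)**2 = (-1099 + 14)**2 = (-1085)**2 = 1177225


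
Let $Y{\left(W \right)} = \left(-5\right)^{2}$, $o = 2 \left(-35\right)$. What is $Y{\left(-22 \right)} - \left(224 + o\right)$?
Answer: $-129$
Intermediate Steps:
$o = -70$
$Y{\left(W \right)} = 25$
$Y{\left(-22 \right)} - \left(224 + o\right) = 25 - 154 = -129$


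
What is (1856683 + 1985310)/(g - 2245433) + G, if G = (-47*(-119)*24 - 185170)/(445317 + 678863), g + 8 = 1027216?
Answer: -438114563579/136950418050 ≈ -3.1991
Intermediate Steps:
g = 1027208 (g = -8 + 1027216 = 1027208)
G = -25469/562090 (G = (5593*24 - 185170)/1124180 = (134232 - 185170)*(1/1124180) = -50938*1/1124180 = -25469/562090 ≈ -0.045311)
(1856683 + 1985310)/(g - 2245433) + G = (1856683 + 1985310)/(1027208 - 2245433) - 25469/562090 = 3841993/(-1218225) - 25469/562090 = 3841993*(-1/1218225) - 25469/562090 = -3841993/1218225 - 25469/562090 = -438114563579/136950418050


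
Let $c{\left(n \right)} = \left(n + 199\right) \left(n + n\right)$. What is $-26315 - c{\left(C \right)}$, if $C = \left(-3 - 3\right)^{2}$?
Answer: $-43235$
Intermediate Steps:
$C = 36$ ($C = \left(-6\right)^{2} = 36$)
$c{\left(n \right)} = 2 n \left(199 + n\right)$ ($c{\left(n \right)} = \left(199 + n\right) 2 n = 2 n \left(199 + n\right)$)
$-26315 - c{\left(C \right)} = -26315 - 2 \cdot 36 \left(199 + 36\right) = -26315 - 2 \cdot 36 \cdot 235 = -26315 - 16920 = -43235$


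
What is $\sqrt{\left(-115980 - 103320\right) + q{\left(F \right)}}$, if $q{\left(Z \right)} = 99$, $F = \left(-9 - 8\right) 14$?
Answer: $i \sqrt{219201} \approx 468.19 i$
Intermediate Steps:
$F = -238$ ($F = \left(-17\right) 14 = -238$)
$\sqrt{\left(-115980 - 103320\right) + q{\left(F \right)}} = \sqrt{\left(-115980 - 103320\right) + 99} = \sqrt{-219300 + 99} = \sqrt{-219201} = i \sqrt{219201}$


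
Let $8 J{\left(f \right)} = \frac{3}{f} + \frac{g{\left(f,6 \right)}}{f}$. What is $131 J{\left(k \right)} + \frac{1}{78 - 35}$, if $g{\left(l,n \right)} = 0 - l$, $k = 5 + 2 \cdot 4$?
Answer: $- \frac{28113}{2236} \approx -12.573$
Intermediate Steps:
$k = 13$ ($k = 5 + 8 = 13$)
$g{\left(l,n \right)} = - l$
$J{\left(f \right)} = - \frac{1}{8} + \frac{3}{8 f}$ ($J{\left(f \right)} = \frac{\frac{3}{f} + \frac{\left(-1\right) f}{f}}{8} = \frac{\frac{3}{f} - 1}{8} = \frac{-1 + \frac{3}{f}}{8} = - \frac{1}{8} + \frac{3}{8 f}$)
$131 J{\left(k \right)} + \frac{1}{78 - 35} = 131 \frac{3 - 13}{8 \cdot 13} + \frac{1}{78 - 35} = 131 \cdot \frac{1}{8} \cdot \frac{1}{13} \left(3 - 13\right) + \frac{1}{43} = 131 \cdot \frac{1}{8} \cdot \frac{1}{13} \left(-10\right) + \frac{1}{43} = 131 \left(- \frac{5}{52}\right) + \frac{1}{43} = - \frac{655}{52} + \frac{1}{43} = - \frac{28113}{2236}$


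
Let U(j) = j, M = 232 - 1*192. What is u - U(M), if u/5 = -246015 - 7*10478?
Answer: -1596845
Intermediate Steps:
M = 40 (M = 232 - 192 = 40)
u = -1596805 (u = 5*(-246015 - 7*10478) = 5*(-246015 - 1*73346) = 5*(-246015 - 73346) = 5*(-319361) = -1596805)
u - U(M) = -1596805 - 1*40 = -1596805 - 40 = -1596845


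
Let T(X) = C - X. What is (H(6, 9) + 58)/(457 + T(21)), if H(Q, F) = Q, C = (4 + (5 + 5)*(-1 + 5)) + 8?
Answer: 8/61 ≈ 0.13115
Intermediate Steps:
C = 52 (C = (4 + 10*4) + 8 = (4 + 40) + 8 = 44 + 8 = 52)
T(X) = 52 - X
(H(6, 9) + 58)/(457 + T(21)) = (6 + 58)/(457 + (52 - 1*21)) = 64/(457 + (52 - 21)) = 64/(457 + 31) = 64/488 = 64*(1/488) = 8/61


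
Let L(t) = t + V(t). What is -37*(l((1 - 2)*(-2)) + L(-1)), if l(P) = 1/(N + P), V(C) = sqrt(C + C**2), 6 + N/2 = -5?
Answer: 0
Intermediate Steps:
N = -22 (N = -12 + 2*(-5) = -12 - 10 = -22)
l(P) = 1/(-22 + P)
L(t) = t + sqrt(t*(1 + t))
-37*(l((1 - 2)*(-2)) + L(-1)) = -37*(1/(-22 + (1 - 2)*(-2)) + (-1 + sqrt(-(1 - 1)))) = -37*(1/(-22 - 1*(-2)) + (-1 + sqrt(-1*0))) = -37*(1/(-22 + 2) + (-1 + sqrt(0))) = -37*(1/(-20) + (-1 + 0)) = -37*(-1/20 - 1) = -37*(-21/20) = 777/20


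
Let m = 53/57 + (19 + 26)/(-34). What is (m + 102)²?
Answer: 38774729569/3755844 ≈ 10324.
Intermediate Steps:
m = -763/1938 (m = 53*(1/57) + 45*(-1/34) = 53/57 - 45/34 = -763/1938 ≈ -0.39370)
(m + 102)² = (-763/1938 + 102)² = (196913/1938)² = 38774729569/3755844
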